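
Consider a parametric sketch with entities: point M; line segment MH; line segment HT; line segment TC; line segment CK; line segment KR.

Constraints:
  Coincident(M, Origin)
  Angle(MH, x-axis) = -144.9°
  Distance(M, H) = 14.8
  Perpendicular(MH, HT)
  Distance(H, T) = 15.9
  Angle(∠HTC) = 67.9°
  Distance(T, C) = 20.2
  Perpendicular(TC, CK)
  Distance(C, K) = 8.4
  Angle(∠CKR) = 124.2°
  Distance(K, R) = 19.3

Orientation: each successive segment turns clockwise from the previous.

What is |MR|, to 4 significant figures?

18.46

M is at the origin; MH runs at -144.9° with length 14.8, so H = (-12.11, -8.510). MH ⟂ HT, so HT runs at 125.1°; with |HT| = 15.9, T = (-21.25, 4.499). ∠HTC = 67.9° gives TC at 13.00° from the x-axis; with |TC| = 20.2, C = (-1.569, 9.043). TC is perpendicular to CK, so CK runs at -77.00°; with |CK| = 8.4, K = (0.3207, 0.8578). ∠CKR = 124.2° gives KR at -132.8° from the x-axis; with |KR| = 19.3, R = (-12.79, -13.30). Then |MR| = |R − M| = 18.46.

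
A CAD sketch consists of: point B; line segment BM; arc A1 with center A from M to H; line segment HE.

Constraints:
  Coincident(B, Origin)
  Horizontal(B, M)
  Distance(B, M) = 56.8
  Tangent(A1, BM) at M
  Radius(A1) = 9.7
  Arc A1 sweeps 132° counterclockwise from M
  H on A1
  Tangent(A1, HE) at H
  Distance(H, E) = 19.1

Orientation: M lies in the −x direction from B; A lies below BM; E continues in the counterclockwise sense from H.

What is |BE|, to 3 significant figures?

59.6

On A1, M sits at bearing 90° from A; a 132° counterclockwise sweep puts H at bearing 222°, so H = A + 9.7·(cos 222°, sin 222°) = (-64.0, -16.2). The tangent condition forces AH to be normal to HE, so HE runs along (−sin 222°, cos 222°); with |HE| = 19.1, E = (-51.2, -30.4). Then |BE| = |E − B| = 59.6.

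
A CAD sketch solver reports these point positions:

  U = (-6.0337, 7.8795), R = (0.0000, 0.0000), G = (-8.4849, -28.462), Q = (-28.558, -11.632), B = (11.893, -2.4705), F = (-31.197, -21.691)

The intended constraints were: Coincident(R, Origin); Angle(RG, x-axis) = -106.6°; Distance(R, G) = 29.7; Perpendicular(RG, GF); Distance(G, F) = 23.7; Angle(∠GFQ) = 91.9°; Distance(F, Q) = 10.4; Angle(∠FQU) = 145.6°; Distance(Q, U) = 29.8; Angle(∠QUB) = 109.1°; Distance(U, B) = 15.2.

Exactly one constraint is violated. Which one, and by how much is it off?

Distance(U, B) = 15.2 — off by 5.50.

R = (0.00, 0.00) ✓; RG at -106.6° ✓; |RG| = 29.70 ✓; ∠(RG, GF) = 90.00° ✓; |GF| = 23.70 ✓; ∠GFQ = 91.90° ✓; |FQ| = 10.40 ✓; ∠FQU = 145.6° ✓; |QU| = 29.80 ✓; ∠QUB = 109.1° ✓; |UB| = 20.70 ✗.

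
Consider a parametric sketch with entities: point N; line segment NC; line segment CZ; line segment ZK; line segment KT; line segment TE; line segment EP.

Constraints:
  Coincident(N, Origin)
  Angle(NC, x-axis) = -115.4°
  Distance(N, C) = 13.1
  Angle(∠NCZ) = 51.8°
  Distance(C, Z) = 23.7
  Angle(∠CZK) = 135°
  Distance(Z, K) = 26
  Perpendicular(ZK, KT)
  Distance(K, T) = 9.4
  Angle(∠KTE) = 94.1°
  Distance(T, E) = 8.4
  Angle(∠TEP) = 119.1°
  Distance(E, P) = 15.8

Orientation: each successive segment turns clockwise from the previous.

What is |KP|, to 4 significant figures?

17.33

N is at the origin; NC runs at -115.4° with length 13.1, so C = (-5.619, -11.83). ∠NCZ = 51.8° gives CZ at 116.4° from the x-axis; with |CZ| = 23.7, Z = (-16.16, 9.395). ∠CZK = 135.0° gives ZK at 71.40° from the x-axis; with |ZK| = 26.0, K = (-7.864, 34.04). ZK is perpendicular to KT, so KT runs at -18.60°; with |KT| = 9.4, T = (1.045, 31.04). ∠KTE = 94.1° gives TE at -104.5° from the x-axis; with |TE| = 8.4, E = (-1.058, 22.91). ∠TEP = 119.1° gives EP at -165.4° from the x-axis; with |EP| = 15.8, P = (-16.35, 18.92). Then |KP| = |P − K| = 17.33.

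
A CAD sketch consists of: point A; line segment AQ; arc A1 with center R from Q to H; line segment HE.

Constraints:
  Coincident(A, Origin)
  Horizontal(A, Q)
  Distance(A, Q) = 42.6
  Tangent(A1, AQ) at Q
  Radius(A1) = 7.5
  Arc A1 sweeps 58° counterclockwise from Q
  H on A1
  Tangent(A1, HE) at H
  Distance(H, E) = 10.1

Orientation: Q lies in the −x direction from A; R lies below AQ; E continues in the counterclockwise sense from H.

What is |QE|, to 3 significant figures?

16.8

A is at the origin; AQ is horizontal with |AQ| = 42.6 and Q on the −x side, so Q = (-42.6, 0.00). A1 meets AQ tangentially, so RQ is at right angles to AQ, so R = Q + (0, -7.5) = (-42.6, -7.50). On A1, Q sits at bearing 90° from R; a 58° counterclockwise sweep puts H at bearing 148°, so H = R + 7.5·(cos 148°, sin 148°) = (-49.0, -3.53). Tangency of A1 to HE means the radius RH is perpendicular to HE, so HE runs along (−sin 148°, cos 148°); with |HE| = 10.1, E = (-54.3, -12.1). Then |QE| = |E − Q| = 16.8.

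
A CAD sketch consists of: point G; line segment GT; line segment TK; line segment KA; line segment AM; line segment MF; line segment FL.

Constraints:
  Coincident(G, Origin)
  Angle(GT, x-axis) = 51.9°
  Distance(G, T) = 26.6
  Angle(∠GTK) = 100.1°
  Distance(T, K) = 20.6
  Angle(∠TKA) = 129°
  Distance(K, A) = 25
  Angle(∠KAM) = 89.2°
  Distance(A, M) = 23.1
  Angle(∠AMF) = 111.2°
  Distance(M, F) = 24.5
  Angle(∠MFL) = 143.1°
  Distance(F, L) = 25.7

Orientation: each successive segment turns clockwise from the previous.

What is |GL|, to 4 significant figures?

29.80

G is at the origin; GT runs at 51.9° with length 26.6, so T = (16.41, 20.93). ∠GTK = 100.1° gives TK at -28.00° from the x-axis; with |TK| = 20.6, K = (34.60, 11.26). ∠TKA = 129.0° gives KA at -79.00° from the x-axis; with |KA| = 25.0, A = (39.37, -13.28). ∠KAM = 89.2° gives AM at -169.8° from the x-axis; with |AM| = 23.1, M = (16.64, -17.37). ∠AMF = 111.2° gives MF at 121.4° from the x-axis; with |MF| = 24.5, F = (3.872, 3.542). ∠MFL = 143.1° gives FL at 84.50° from the x-axis; with |FL| = 25.7, L = (6.336, 29.12). Then |GL| = |L − G| = 29.80.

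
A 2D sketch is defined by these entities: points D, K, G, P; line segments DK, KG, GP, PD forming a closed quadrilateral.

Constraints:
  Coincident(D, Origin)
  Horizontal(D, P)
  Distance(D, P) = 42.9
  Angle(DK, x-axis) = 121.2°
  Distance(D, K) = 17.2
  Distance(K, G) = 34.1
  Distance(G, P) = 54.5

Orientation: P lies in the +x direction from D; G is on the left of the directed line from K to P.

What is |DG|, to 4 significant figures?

44.34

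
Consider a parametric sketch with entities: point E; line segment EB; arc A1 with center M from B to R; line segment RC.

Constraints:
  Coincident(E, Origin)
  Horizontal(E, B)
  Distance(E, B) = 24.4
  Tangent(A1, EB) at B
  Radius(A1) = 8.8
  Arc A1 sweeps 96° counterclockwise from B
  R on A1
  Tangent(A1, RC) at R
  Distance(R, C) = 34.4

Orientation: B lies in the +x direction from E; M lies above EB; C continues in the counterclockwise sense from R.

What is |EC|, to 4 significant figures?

52.95

E is at the origin; EB is horizontal with |EB| = 24.4 and B on the +x side, so B = (24.40, 0.000). The tangent condition forces MB to be normal to EB, so M = B + (0, 8.8) = (24.40, 8.800). On A1, B sits at bearing -90° from M; a 96° counterclockwise sweep puts R at bearing 6°, so R = M + 8.8·(cos 6°, sin 6°) = (33.15, 9.720). The tangent condition forces MR to be normal to RC, so RC runs along (−sin 6°, cos 6°); with |RC| = 34.4, C = (29.56, 43.93). Then |EC| = |C − E| = 52.95.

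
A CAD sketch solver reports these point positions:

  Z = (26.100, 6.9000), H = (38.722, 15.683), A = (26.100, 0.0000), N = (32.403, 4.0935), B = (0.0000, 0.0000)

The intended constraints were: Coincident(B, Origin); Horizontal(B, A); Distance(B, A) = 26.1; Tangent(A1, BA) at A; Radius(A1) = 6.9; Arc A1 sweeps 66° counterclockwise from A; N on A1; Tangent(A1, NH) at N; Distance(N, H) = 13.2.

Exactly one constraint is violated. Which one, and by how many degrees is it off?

Tangent(A1, NH) at N — off by 4.60°.

B = (0.00, 0.00) ✓; B.y = 0.00, A.y = 0.00 ✓; |BA| = 26.10 ✓; ∠(ZA, AB) = 90.00° ✓; |ZA| = 6.900 ✓; bearing(Z→N) − bearing(Z→A) = 66.00° ✓; |ZN| = 6.900 ✓; ∠(ZN, NH) = 94.60° ✗; |NH| = 13.20 ✓.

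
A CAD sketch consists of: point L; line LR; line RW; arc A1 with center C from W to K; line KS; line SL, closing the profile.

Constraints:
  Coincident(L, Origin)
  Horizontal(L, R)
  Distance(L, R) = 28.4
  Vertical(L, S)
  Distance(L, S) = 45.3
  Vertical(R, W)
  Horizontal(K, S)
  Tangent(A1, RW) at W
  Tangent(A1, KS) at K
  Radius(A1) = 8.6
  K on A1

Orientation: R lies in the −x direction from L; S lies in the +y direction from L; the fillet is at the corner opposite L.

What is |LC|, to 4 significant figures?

41.70

L is at the origin; L and R share the same y with |LR| = 28.4 and R on the −x side, so R = (-28.40, 0.000). LS is vertical with |LS| = 45.3 and S on the +y side, so S = (0.000, 45.30). The virtual corner opposite L is at (-28.40, 45.30). A1 meets RW tangentially, so CW is at right angles to RW and the tangent condition forces CK to be normal to KS, with radius 8.6, so the center C sits 8.6 in from both sides at C = (-19.80, 36.70). Then |LC| = |C − L| = 41.70.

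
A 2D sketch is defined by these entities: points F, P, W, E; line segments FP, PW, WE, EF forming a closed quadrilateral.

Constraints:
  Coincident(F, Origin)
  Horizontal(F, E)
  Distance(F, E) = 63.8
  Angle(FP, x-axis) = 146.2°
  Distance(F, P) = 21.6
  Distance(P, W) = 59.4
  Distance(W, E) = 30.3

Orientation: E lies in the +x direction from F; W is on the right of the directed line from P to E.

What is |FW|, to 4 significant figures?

38.26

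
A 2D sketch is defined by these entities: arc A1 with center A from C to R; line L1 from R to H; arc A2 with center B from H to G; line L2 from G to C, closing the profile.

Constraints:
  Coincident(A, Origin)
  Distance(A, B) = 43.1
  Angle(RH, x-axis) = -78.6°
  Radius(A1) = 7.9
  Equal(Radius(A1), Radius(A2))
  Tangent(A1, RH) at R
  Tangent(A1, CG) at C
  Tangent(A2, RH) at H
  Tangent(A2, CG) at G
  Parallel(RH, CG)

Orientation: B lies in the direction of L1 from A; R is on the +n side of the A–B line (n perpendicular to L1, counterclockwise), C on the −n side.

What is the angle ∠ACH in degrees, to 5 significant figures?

69.868°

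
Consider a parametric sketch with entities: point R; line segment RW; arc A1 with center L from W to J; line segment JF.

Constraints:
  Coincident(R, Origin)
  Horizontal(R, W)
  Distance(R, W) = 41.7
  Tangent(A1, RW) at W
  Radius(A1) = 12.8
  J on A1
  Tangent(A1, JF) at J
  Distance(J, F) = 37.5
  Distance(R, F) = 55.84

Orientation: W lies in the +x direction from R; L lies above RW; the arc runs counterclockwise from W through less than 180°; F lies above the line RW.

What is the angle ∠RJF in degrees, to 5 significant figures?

70.801°

R is at the origin; R and W share the same y with |RW| = 41.7 and W on the +x side, so W = (41.700, 0.0000). The tangent condition forces LW to be normal to RW, so L = W + (0, 12.8) = (41.700, 12.800). Since LJ ⟂ JF (tangency), |LF| = √(12.8² + 37.5²) = 39.624 regardless of where J sits on A1. So F lies on both circle(R, 55.84) and circle(L, 39.624); the above-RW intersection is F = (26.247, 49.287). J is the foot of the tangent from F: J = (51.242, 21.332).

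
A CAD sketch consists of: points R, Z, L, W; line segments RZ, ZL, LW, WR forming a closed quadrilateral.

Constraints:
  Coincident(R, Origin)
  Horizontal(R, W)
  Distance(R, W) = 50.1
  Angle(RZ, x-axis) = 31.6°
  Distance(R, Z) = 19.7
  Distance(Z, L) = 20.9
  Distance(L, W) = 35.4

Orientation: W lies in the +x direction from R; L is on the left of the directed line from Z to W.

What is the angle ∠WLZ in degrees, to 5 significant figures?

71.353°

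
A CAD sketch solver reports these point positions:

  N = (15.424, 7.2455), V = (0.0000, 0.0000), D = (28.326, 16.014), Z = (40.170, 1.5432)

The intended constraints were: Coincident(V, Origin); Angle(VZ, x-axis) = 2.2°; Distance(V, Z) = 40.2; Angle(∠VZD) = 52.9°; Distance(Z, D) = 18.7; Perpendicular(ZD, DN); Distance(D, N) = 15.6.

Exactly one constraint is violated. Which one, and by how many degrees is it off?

Perpendicular(ZD, DN) — off by 5.10°.

V = (0.00, 0.00) ✓; VZ at 2.200° ✓; |VZ| = 40.20 ✓; ∠VZD = 52.90° ✓; |ZD| = 18.70 ✓; ∠(ZD, DN) = 84.90° ✗; |DN| = 15.60 ✓.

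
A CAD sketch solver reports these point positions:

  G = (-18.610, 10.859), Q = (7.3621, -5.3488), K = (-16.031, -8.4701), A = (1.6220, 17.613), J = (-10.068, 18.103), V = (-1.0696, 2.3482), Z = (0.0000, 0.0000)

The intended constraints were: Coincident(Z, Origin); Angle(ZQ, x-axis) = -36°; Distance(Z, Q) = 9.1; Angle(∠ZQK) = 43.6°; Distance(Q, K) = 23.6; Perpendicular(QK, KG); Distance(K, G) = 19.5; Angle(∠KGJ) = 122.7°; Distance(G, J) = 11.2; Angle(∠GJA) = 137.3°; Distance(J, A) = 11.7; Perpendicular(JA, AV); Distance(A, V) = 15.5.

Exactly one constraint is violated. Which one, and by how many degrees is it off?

Perpendicular(JA, AV) — off by 7.60°.

Z = (0.00, 0.00) ✓; ZQ at -36.00° ✓; |ZQ| = 9.100 ✓; ∠ZQK = 43.60° ✓; |QK| = 23.60 ✓; ∠(QK, KG) = 90.00° ✓; |KG| = 19.50 ✓; ∠KGJ = 122.7° ✓; |GJ| = 11.20 ✓; ∠GJA = 137.3° ✓; |JA| = 11.70 ✓; ∠(JA, AV) = 97.60° ✗; |AV| = 15.50 ✓.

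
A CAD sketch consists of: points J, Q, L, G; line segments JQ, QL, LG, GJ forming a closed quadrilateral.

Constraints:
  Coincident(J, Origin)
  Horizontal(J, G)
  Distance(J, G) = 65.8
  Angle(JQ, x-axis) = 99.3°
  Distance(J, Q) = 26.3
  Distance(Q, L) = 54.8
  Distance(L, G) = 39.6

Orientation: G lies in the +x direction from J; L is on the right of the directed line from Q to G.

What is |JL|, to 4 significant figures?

34.38

J is at the origin; JG is horizontal with |JG| = 65.8 and G in +x, so G = (65.8, 0). JQ runs at 99.3° with |JQ| = 26.3, so Q = (-4.250, 25.95). L is determined by |QL| = 54.8 and |LG| = 39.6 together: it lies at the intersection of circle(Q, 54.8) and circle(G, 39.6). With |QG| = 74.70, the foot of the radical line on QG is 46.96 from Q and the perpendicular offset is √(54.8² − 46.96²) = 28.25. Taking the right-of-QG solution: L = (29.96, -16.85).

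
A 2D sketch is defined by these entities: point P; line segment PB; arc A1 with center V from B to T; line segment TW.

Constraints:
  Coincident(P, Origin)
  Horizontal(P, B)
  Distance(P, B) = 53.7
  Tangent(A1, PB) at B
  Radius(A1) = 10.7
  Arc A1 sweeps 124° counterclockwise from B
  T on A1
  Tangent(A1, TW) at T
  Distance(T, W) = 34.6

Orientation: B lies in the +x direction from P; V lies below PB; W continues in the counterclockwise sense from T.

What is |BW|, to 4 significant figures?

46.56

P is at the origin; PB is horizontal with |PB| = 53.7 and B on the +x side, so B = (53.70, 0.000). Since A1 is tangent to PB there, VB ⟂ PB, so V = B + (0, -10.7) = (53.70, -10.70). On A1, B sits at bearing 90° from V; a 124° counterclockwise sweep puts T at bearing 214°, so T = V + 10.7·(cos 214°, sin 214°) = (44.83, -16.68). Since A1 is tangent to TW there, VT ⟂ TW, so TW runs along (−sin 214°, cos 214°); with |TW| = 34.6, W = (64.18, -45.37). Then |BW| = |W − B| = 46.56.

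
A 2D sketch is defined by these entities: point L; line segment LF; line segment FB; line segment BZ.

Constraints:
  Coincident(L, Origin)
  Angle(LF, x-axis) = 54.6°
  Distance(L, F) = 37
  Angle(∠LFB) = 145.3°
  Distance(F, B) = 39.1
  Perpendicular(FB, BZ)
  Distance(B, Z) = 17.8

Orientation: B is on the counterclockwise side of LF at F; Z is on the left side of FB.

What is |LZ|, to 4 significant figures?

69.60

∠LFB = 145.3°, so FB runs at 54.6° + (180° − 145.3°) = 89.30° from the x-axis; with |FB| = 39.1, B = F + 39.1·(cos 89.30°, sin 89.30°) = (21.91, 69.26). The perpendicularity gives BZ at right angles to FB; with |BZ| = 17.8 on the left of FB, Z = B + 17.8·(-0.9999, 0.01222) = (4.112, 69.47). Then |LZ| = |Z − L| = 69.60.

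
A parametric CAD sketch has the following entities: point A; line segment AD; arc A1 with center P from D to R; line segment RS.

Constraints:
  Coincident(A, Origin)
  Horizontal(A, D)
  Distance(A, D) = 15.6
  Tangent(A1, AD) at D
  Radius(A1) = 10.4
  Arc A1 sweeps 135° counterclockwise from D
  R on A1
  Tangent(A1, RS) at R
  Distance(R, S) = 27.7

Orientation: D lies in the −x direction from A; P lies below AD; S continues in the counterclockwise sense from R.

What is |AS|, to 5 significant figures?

37.492

A is at the origin; AD is horizontal with |AD| = 15.6 and D on the −x side, so D = (-15.600, 0.0000). The tangent condition forces PD to be normal to AD, so P = D + (0, -10.4) = (-15.600, -10.400). On A1, D sits at bearing 90° from P; a 135° counterclockwise sweep puts R at bearing 225°, so R = P + 10.4·(cos 225°, sin 225°) = (-22.954, -17.754). A1 meets RS tangentially, so PR is at right angles to RS, so RS runs along (−sin 225°, cos 225°); with |RS| = 27.7, S = (-3.3671, -37.341). Then |AS| = |S − A| = 37.492.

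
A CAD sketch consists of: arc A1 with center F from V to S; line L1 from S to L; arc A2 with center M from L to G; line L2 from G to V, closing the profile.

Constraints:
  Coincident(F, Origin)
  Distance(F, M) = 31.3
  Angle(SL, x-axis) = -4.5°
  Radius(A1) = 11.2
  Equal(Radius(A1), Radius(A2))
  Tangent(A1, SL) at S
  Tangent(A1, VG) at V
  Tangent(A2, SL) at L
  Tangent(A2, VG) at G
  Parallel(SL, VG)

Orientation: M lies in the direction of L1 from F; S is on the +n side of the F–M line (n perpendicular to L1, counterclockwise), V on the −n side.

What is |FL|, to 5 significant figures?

33.243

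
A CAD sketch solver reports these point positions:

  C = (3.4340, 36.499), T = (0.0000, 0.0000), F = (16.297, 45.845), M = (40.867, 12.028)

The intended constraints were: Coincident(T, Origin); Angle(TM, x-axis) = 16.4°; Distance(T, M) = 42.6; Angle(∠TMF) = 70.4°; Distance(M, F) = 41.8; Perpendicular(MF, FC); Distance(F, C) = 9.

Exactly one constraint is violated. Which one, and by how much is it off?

Distance(F, C) = 9 — off by 6.90.

T = (0.00, 0.00) ✓; TM at 16.40° ✓; |TM| = 42.60 ✓; ∠TMF = 70.40° ✓; |MF| = 41.80 ✓; ∠(MF, FC) = 90.00° ✓; |FC| = 15.90 ✗.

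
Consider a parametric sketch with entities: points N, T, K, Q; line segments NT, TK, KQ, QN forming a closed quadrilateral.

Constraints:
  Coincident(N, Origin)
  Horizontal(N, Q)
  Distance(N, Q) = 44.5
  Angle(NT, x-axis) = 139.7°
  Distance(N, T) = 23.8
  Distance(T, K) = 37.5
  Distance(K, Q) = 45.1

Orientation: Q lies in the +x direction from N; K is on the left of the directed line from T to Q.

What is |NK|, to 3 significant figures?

36.7

Checks: |TK| = 37.50 ✓; |KQ| = 45.10 ✓.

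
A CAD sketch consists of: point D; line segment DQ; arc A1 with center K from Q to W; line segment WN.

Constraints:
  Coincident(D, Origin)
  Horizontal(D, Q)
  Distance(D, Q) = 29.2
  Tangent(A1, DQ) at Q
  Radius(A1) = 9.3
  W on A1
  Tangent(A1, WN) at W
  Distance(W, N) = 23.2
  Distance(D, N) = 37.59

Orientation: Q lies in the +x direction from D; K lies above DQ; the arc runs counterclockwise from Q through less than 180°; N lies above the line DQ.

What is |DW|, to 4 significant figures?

39.13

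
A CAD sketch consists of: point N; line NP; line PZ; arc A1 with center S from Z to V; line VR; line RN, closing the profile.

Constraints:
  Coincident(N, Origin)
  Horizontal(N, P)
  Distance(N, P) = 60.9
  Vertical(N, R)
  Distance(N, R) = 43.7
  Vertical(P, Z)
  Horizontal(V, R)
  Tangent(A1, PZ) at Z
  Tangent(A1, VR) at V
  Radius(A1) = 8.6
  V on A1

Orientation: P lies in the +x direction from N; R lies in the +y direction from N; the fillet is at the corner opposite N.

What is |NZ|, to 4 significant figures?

70.29

The virtual corner opposite N is at (60.90, 43.70). The tangent condition forces SZ to be normal to PZ and tangency of A1 to VR means the radius SV is perpendicular to VR, with radius 8.6, so the center S sits 8.6 in from both sides at S = (52.30, 35.10). That places the tangent points at Z = (60.90, 35.10) on PZ and V = (52.30, 43.70) on VR. Then |NZ| = |Z − N| = 70.29.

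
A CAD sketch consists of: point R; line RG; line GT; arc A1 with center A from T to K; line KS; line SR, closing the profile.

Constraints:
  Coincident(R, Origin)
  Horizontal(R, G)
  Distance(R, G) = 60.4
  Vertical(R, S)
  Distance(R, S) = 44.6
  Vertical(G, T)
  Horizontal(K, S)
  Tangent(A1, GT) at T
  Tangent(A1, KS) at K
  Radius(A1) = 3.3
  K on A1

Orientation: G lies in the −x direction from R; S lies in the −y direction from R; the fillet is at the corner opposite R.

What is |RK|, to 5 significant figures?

72.454

The virtual corner opposite R is at (-60.400, -44.600). A1 meets GT tangentially, so AT is at right angles to GT and A1 meets KS tangentially, so AK is at right angles to KS, with radius 3.3, so the center A sits 3.3 in from both sides at A = (-57.100, -41.300). That places the tangent points at T = (-60.400, -41.300) on GT and K = (-57.100, -44.600) on KS. Then |RK| = |K − R| = 72.454.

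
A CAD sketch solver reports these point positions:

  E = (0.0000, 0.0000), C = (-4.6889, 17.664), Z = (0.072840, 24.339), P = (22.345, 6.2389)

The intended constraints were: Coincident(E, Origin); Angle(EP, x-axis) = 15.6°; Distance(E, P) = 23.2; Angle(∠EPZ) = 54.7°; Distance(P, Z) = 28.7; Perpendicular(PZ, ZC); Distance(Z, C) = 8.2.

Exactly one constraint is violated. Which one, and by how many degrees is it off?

Perpendicular(PZ, ZC) — off by 3.60°.

E = (0.00, 0.00) ✓; EP at 15.60° ✓; |EP| = 23.20 ✓; ∠EPZ = 54.70° ✓; |PZ| = 28.70 ✓; ∠(PZ, ZC) = 93.60° ✗; |ZC| = 8.199 ✓.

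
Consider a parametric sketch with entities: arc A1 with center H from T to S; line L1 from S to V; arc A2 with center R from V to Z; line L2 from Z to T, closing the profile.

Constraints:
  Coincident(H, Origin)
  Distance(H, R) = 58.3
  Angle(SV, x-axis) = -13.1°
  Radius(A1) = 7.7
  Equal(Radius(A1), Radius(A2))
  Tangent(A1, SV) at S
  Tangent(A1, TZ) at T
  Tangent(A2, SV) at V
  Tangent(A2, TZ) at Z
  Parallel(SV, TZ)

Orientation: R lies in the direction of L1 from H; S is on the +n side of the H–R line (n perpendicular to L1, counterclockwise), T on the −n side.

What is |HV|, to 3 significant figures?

58.8

The slot axis is L1's direction at -13.1°, so u = (cos -13.1°, sin -13.1°) = (0.974, -0.227) and n = (−sin -13.1°, cos -13.1°) = (0.227, 0.974). H is at the origin and R lies 58.3 along u from H, so R = 58.3·u = (56.8, -13.2). Tangency of A1 to both parallel lines with radius 7.7 puts S and T at H ± 7.7·n: S = (1.75, 7.50), T = (-1.75, -7.50). Equal radii place V and Z the same way about R: V = R + 7.7·n = (58.5, -5.71), Z = R − 7.7·n = (55.0, -20.7). Then |HV| = |V − H| = 58.8.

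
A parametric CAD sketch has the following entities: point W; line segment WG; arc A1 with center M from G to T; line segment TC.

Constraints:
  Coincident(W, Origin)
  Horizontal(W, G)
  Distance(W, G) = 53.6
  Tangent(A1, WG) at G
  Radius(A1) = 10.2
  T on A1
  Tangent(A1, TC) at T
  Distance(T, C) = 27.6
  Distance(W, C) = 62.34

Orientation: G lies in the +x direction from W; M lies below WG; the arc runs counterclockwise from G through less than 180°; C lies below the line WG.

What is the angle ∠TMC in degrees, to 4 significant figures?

69.72°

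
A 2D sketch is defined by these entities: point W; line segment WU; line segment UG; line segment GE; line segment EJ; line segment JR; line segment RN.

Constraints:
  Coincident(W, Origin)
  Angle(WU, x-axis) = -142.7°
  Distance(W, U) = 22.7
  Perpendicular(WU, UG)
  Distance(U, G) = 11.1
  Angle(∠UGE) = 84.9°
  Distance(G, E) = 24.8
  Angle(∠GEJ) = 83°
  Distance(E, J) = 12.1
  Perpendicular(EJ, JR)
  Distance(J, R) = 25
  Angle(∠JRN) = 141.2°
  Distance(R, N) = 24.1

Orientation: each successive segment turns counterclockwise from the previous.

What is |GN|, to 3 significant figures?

20.1

W is at the origin; WU runs at -142.7° with length 22.7, so U = (-18.1, -13.8). The perpendicularity gives UG at right angles to WU, so UG runs at -52.7°; with |UG| = 11.1, G = (-11.3, -22.6). ∠UGE = 84.9° gives GE at 42.4° from the x-axis; with |GE| = 24.8, E = (6.98, -5.86). ∠GEJ = 83.0° gives EJ at 139° from the x-axis; with |EJ| = 12.1, J = (-2.20, 2.01). The perpendicularity gives JR at right angles to EJ, so JR runs at -131°; with |JR| = 25.0, R = (-18.5, -17.0). ∠JRN = 141.2° gives RN at -91.8° from the x-axis; with |RN| = 24.1, N = (-19.2, -41.1). Then |GN| = |N − G| = 20.1.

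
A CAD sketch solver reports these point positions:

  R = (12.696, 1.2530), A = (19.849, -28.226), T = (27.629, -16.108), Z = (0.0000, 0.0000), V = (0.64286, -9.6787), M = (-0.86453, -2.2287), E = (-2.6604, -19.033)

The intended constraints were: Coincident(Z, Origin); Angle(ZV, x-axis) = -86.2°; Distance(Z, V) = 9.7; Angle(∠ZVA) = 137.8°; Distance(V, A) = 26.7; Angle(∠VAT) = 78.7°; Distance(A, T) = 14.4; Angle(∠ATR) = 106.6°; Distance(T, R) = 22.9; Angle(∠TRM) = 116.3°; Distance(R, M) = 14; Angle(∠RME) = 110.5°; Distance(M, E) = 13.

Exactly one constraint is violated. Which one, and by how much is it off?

Distance(M, E) = 13 — off by 3.90.

Z = (0.00, 0.00) ✓; ZV at -86.20° ✓; |ZV| = 9.700 ✓; ∠ZVA = 137.8° ✓; |VA| = 26.70 ✓; ∠VAT = 78.70° ✓; |AT| = 14.40 ✓; ∠ATR = 106.6° ✓; |TR| = 22.90 ✓; ∠TRM = 116.3° ✓; |RM| = 14.00 ✓; ∠RME = 110.5° ✓; |ME| = 16.90 ✗.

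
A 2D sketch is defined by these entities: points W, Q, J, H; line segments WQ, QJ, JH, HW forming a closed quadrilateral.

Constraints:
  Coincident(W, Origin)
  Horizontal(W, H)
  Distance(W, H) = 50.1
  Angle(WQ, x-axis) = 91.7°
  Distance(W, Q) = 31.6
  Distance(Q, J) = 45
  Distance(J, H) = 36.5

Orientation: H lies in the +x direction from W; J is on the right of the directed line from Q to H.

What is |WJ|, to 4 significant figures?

18.39

Checks: |QJ| = 45.00 ✓; |JH| = 36.50 ✓.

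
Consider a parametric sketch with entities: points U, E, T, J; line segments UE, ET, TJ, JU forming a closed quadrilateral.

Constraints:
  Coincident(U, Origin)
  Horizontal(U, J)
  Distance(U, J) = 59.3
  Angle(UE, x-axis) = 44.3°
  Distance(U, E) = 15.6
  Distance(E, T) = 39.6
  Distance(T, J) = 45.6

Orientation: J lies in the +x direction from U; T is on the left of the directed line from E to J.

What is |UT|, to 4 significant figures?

55.18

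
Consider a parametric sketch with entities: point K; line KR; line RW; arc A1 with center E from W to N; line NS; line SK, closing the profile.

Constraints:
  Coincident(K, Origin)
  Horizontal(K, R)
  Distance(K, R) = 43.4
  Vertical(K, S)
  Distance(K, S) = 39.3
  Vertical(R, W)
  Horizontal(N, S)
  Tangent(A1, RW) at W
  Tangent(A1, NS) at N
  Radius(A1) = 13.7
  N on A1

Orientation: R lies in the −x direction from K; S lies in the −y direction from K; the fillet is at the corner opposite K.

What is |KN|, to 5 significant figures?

49.260

The virtual corner opposite K is at (-43.400, -39.300). A1 meets RW tangentially, so EW is at right angles to RW and since A1 is tangent to NS there, EN ⟂ NS, with radius 13.7, so the center E sits 13.7 in from both sides at E = (-29.700, -25.600). That places the tangent points at W = (-43.400, -25.600) on RW and N = (-29.700, -39.300) on NS. Then |KN| = |N − K| = 49.260.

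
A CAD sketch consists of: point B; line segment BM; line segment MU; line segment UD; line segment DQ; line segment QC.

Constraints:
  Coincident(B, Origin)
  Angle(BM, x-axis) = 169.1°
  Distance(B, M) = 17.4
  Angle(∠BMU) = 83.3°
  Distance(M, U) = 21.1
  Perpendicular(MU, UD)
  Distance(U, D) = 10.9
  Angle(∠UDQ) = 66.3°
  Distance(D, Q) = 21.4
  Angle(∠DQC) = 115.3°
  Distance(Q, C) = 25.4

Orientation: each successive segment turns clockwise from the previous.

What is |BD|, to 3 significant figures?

20.1

B is at the origin; BM runs at 169.1° with length 17.4, so M = (-17.1, 3.29). ∠BMU = 83.3° gives MU at 72.4° from the x-axis; with |MU| = 21.1, U = (-10.7, 23.4). MU ⟂ UD, so UD runs at -17.6°; with |UD| = 10.9, D = (-0.316, 20.1). Then |BD| = |D − B| = 20.1.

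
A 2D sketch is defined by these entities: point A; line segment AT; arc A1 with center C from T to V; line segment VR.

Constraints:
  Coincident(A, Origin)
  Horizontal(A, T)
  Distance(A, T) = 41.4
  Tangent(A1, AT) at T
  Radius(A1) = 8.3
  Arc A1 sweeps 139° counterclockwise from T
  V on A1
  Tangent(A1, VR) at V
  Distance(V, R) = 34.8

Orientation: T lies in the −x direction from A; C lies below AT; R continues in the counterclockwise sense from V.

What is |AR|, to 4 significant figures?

42.68

A is at the origin; AT is horizontal with |AT| = 41.4 and T on the −x side, so T = (-41.40, 0.000). The tangent condition forces CT to be normal to AT, so C = T + (0, -8.3) = (-41.40, -8.300). On A1, T sits at bearing 90° from C; a 139° counterclockwise sweep puts V at bearing 229°, so V = C + 8.3·(cos 229°, sin 229°) = (-46.85, -14.56). A1 meets VR tangentially, so CV is at right angles to VR, so VR runs along (−sin 229°, cos 229°); with |VR| = 34.8, R = (-20.58, -37.39). Then |AR| = |R − A| = 42.68.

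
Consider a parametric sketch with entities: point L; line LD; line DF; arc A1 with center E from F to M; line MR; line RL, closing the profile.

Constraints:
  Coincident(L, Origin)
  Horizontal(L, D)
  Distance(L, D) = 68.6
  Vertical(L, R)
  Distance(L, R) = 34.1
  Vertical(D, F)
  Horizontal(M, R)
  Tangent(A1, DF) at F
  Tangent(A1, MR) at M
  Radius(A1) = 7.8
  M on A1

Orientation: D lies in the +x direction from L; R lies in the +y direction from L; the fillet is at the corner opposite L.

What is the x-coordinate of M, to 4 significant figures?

60.80

L is at the origin; L and D share the same y with |LD| = 68.6 and D on the +x side, so D = (68.60, 0.000). L and R share the same x with |LR| = 34.1 and R on the +y side, so R = (0.000, 34.10). The virtual corner opposite L is at (68.60, 34.10). A1 meets DF tangentially, so EF is at right angles to DF and the tangent condition forces EM to be normal to MR, with radius 7.8, so the center E sits 7.8 in from both sides at E = (60.80, 26.30). That places the tangent points at F = (68.60, 26.30) on DF and M = (60.80, 34.10) on MR. So M.x = 60.80.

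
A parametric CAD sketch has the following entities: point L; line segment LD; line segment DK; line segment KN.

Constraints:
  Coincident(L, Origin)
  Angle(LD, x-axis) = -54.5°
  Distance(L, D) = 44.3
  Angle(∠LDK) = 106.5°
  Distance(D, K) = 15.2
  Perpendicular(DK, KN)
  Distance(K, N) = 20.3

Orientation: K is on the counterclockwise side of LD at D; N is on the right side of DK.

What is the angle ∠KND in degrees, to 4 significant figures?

36.82°

L is at the origin; LD runs at -54.5° with length 44.3, so D = 44.3·(cos -54.5°, sin -54.5°) = (25.73, -36.07). ∠LDK = 106.5°, so DK runs at -54.5° + (180° − 106.5°) = 19.00° from the x-axis; with |DK| = 15.2, K = D + 15.2·(cos 19.00°, sin 19.00°) = (40.10, -31.12). The perpendicularity gives KN at right angles to DK; with |KN| = 20.3 on the right of DK, N = K + 20.3·(0.3256, -0.9455) = (46.71, -50.31). Then cos ∠KND = NK·ND / (|NK||ND|), giving 36.82°.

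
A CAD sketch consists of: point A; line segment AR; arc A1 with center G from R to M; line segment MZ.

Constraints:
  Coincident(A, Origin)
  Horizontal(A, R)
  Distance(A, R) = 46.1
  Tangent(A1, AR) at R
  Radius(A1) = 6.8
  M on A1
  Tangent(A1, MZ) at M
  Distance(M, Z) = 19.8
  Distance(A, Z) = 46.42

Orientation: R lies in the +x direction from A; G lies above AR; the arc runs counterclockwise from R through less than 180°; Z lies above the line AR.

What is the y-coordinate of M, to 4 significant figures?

11.25

Checks: |GM| = 6.800 ✓; ∠(GM, MZ) = 90.00° ✓; |MZ| = 19.80 ✓; |AZ| = 46.42 ✓.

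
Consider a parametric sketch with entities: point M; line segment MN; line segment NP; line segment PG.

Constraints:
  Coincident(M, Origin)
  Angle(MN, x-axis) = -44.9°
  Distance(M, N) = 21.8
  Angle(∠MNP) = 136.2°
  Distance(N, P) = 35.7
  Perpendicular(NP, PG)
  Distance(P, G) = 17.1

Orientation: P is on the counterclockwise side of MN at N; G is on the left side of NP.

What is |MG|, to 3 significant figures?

51.5

M is at the origin; MN runs at -44.9° with length 21.8, so N = 21.8·(cos -44.9°, sin -44.9°) = (15.4, -15.4). ∠MNP = 136.2°, so NP runs at -44.9° + (180° − 136.2°) = -1.10° from the x-axis; with |NP| = 35.7, P = N + 35.7·(cos -1.10°, sin -1.10°) = (51.1, -16.1). The perpendicularity gives PG at right angles to NP; with |PG| = 17.1 on the left of NP, G = P + 17.1·(0.0192, 1.00) = (51.5, 1.02). Then |MG| = |G − M| = 51.5.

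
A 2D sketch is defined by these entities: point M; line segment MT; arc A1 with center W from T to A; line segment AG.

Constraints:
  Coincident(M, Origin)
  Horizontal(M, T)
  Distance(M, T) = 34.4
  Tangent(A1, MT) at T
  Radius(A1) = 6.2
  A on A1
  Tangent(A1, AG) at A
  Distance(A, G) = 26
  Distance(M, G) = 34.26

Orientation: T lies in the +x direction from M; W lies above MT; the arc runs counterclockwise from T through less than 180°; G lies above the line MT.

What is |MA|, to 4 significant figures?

40.05

M is at the origin; MT is horizontal with |MT| = 34.4 and T on the +x side, so T = (34.40, 0.000). Since A1 is tangent to MT there, WT ⟂ MT, so W = T + (0, 6.2) = (34.40, 6.200). Since WA ⟂ AG (tangency), |WG| = √(6.2² + 26.0²) = 26.73 regardless of where A sits on A1. So G lies on both circle(M, 34.26) and circle(W, 26.73); the above-MT intersection is G = (19.34, 28.28). A is the foot of the tangent from G: A = (38.57, 10.79).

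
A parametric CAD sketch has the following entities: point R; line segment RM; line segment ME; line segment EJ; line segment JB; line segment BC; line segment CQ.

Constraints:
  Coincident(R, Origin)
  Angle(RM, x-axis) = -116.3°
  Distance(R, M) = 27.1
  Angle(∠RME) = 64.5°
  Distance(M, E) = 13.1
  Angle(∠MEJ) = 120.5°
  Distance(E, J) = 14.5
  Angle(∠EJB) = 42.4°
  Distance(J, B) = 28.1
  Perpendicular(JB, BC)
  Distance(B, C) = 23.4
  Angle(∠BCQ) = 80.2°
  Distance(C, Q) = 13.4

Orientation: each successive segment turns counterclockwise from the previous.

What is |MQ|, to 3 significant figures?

17.3

JB is perpendicular to BC, so BC runs at -73.7°; with |BC| = 23.4, C = (-11.8, -42.4). ∠BCQ = 80.2° gives CQ at 26.1° from the x-axis; with |CQ| = 13.4, Q = (0.255, -36.5). Then |MQ| = |Q − M| = 17.3.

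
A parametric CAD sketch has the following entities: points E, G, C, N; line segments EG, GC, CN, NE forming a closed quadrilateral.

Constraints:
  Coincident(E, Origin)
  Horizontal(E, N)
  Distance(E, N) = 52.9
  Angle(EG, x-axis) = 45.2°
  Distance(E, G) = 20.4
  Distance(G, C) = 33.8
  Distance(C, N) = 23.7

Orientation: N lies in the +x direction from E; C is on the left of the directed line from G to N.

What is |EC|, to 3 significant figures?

52.4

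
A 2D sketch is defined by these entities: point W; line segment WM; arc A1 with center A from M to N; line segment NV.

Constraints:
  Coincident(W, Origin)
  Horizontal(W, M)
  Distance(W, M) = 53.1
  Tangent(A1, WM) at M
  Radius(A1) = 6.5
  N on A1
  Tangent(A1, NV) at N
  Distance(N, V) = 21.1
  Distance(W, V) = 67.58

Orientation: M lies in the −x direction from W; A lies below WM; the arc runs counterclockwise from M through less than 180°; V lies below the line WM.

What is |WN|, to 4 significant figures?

59.83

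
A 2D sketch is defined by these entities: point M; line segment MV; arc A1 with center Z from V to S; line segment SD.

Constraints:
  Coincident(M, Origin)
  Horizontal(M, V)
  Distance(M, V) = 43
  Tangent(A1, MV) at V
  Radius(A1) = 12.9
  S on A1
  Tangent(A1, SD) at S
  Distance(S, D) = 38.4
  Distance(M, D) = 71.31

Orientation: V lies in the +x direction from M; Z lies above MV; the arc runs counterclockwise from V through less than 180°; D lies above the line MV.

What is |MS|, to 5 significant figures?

57.762

Checks: |MV| = 43.00 ✓; |ZS| = 12.90 ✓; ∠(ZS, SD) = 90.00° ✓; |SD| = 38.40 ✓; |MD| = 71.31 ✓.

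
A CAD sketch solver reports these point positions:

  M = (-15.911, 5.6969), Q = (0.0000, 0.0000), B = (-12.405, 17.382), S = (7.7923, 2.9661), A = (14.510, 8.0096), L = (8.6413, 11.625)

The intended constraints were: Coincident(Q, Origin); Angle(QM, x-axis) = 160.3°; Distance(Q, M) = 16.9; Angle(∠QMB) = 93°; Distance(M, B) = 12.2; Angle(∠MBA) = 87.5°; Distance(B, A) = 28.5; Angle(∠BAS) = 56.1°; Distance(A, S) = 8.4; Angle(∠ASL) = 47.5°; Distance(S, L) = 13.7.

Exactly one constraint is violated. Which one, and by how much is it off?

Distance(S, L) = 13.7 — off by 5.00.

Q = (0.00, 0.00) ✓; QM at 160.3° ✓; |QM| = 16.90 ✓; ∠QMB = 93.00° ✓; |MB| = 12.20 ✓; ∠MBA = 87.50° ✓; |BA| = 28.50 ✓; ∠BAS = 56.10° ✓; |AS| = 8.400 ✓; ∠ASL = 47.50° ✓; |SL| = 8.700 ✗.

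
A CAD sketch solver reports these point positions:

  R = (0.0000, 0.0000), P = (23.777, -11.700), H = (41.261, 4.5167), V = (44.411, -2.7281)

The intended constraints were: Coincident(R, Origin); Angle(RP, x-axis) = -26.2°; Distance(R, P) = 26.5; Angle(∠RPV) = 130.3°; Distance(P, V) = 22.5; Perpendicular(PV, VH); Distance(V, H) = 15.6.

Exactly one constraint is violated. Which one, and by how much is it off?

Distance(V, H) = 15.6 — off by 7.70.

R = (0.00, 0.00) ✓; RP at -26.20° ✓; |RP| = 26.50 ✓; ∠RPV = 130.3° ✓; |PV| = 22.50 ✓; ∠(PV, VH) = 90.00° ✓; |VH| = 7.900 ✗.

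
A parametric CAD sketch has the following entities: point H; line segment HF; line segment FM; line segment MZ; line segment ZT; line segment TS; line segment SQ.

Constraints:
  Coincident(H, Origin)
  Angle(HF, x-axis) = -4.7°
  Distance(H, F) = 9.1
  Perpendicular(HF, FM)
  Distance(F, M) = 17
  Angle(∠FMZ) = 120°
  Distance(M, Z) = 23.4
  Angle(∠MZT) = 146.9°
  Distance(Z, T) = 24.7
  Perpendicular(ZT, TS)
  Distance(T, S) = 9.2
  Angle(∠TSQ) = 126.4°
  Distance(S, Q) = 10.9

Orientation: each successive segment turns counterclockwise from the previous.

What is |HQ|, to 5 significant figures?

28.917

H is at the origin; HF runs at -4.7° with length 9.1, so F = (9.0694, -0.74564). HF ⟂ FM, so FM runs at 85.300°; with |FM| = 17.0, M = (10.462, 16.197). ∠FMZ = 120.0° gives MZ at 145.30° from the x-axis; with |MZ| = 23.4, Z = (-8.7758, 29.518). ∠MZT = 146.9° gives ZT at 178.40° from the x-axis; with |ZT| = 24.7, T = (-33.466, 30.208). ZT is perpendicular to TS, so TS runs at -91.600°; with |TS| = 9.2, S = (-33.723, 21.012). ∠TSQ = 126.4° gives SQ at -38.000° from the x-axis; with |SQ| = 10.9, Q = (-25.134, 14.301). Then |HQ| = |Q − H| = 28.917.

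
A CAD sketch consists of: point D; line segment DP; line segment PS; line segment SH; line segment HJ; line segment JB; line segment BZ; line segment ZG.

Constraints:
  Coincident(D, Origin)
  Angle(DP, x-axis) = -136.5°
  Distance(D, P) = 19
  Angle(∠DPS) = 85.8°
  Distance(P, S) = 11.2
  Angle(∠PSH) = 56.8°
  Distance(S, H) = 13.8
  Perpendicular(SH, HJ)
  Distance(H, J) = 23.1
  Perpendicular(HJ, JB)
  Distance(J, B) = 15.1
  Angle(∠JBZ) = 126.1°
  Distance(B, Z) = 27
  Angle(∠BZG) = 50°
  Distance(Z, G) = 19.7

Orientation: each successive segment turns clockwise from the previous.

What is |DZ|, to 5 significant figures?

38.590

D is at the origin; DP runs at -136.5° with length 19.0, so P = (-13.782, -13.079). ∠DPS = 85.8° gives PS at 129.30° from the x-axis; with |PS| = 11.2, S = (-20.876, -4.4117). ∠PSH = 56.8° gives SH at 6.1000° from the x-axis; with |SH| = 13.8, H = (-7.1541, -2.9453). SH is perpendicular to HJ, so HJ runs at -83.900°; with |HJ| = 23.1, J = (-4.6994, -25.914). The perpendicularity gives JB at right angles to HJ, so JB runs at -173.90°; with |JB| = 15.1, B = (-19.714, -27.519). ∠JBZ = 126.1° gives BZ at 132.20° from the x-axis; with |BZ| = 27.0, Z = (-37.850, -7.5174). Then |DZ| = |Z − D| = 38.590.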